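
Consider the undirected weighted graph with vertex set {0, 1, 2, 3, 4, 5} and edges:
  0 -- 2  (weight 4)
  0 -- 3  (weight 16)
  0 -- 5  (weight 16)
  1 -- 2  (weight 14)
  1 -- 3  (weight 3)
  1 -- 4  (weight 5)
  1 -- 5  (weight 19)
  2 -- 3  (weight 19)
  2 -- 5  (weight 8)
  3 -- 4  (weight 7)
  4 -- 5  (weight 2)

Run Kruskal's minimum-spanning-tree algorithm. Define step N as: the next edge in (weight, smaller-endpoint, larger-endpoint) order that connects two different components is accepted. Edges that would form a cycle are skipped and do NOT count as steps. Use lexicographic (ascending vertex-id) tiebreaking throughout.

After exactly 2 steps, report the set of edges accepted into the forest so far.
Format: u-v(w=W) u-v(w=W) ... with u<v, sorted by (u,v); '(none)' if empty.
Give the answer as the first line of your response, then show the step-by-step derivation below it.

1-3(w=3) 4-5(w=2)

step 1: add edge 4-5 (w=2); MST = {4-5(w=2)}
step 2: add edge 1-3 (w=3); MST = {1-3(w=3) 4-5(w=2)}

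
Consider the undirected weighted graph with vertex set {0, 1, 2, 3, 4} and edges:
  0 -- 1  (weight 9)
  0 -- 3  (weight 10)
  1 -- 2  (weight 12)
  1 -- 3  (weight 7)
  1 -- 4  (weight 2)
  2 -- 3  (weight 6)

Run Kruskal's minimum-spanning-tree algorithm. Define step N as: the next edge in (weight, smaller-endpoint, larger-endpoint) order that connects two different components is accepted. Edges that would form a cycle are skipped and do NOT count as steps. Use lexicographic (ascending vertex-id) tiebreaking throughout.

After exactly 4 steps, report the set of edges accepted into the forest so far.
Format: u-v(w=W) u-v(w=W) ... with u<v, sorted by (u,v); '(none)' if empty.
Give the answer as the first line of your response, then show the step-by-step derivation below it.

0-1(w=9) 1-3(w=7) 1-4(w=2) 2-3(w=6)

step 1: add edge 1-4 (w=2); MST = {1-4(w=2)}
step 2: add edge 2-3 (w=6); MST = {1-4(w=2) 2-3(w=6)}
step 3: add edge 1-3 (w=7); MST = {1-3(w=7) 1-4(w=2) 2-3(w=6)}
step 4: add edge 0-1 (w=9); MST = {0-1(w=9) 1-3(w=7) 1-4(w=2) 2-3(w=6)}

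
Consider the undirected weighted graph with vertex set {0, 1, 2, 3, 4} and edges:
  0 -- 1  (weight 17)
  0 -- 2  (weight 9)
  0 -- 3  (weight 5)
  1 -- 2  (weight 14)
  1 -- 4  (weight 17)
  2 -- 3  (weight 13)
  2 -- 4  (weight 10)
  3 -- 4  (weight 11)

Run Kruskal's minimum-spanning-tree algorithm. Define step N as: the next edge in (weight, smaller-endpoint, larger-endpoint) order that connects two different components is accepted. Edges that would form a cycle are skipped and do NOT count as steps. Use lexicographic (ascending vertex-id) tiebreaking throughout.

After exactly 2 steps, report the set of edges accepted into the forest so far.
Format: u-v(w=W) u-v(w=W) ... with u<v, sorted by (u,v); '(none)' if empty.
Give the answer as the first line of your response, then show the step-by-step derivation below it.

0-2(w=9) 0-3(w=5)

step 1: add edge 0-3 (w=5); MST = {0-3(w=5)}
step 2: add edge 0-2 (w=9); MST = {0-2(w=9) 0-3(w=5)}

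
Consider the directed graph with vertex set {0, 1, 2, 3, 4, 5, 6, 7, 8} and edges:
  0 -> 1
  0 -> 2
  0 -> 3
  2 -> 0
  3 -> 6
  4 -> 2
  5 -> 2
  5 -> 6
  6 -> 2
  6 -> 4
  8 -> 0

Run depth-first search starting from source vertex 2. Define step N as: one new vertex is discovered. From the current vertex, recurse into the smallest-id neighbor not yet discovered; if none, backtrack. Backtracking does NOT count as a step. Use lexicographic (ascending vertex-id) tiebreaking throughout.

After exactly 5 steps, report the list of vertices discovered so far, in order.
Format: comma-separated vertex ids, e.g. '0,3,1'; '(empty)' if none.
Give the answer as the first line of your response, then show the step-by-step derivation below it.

2,0,1,3,6

step 1: discover 2; path=2; order=2
step 2: discover 0; path=2>0; order=2,0
step 3: discover 1; path=2>0>1; order=2,0,1
step 4: discover 3; path=2>0>3; order=2,0,1,3
step 5: discover 6; path=2>0>3>6; order=2,0,1,3,6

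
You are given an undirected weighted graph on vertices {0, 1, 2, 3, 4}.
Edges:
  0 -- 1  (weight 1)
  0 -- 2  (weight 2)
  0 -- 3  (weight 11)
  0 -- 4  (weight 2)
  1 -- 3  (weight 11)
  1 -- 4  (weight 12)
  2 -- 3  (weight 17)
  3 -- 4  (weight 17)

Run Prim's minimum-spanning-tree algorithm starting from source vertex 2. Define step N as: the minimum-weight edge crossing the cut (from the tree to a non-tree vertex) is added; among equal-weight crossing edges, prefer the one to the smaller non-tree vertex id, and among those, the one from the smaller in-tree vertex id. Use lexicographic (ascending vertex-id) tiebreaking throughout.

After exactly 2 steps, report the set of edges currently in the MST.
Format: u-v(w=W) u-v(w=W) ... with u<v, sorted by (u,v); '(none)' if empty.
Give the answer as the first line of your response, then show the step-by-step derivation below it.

0-1(w=1) 0-2(w=2)

step 1: add edge 0-2 (w=2); MST = {0-2(w=2)}
step 2: add edge 0-1 (w=1); MST = {0-1(w=1) 0-2(w=2)}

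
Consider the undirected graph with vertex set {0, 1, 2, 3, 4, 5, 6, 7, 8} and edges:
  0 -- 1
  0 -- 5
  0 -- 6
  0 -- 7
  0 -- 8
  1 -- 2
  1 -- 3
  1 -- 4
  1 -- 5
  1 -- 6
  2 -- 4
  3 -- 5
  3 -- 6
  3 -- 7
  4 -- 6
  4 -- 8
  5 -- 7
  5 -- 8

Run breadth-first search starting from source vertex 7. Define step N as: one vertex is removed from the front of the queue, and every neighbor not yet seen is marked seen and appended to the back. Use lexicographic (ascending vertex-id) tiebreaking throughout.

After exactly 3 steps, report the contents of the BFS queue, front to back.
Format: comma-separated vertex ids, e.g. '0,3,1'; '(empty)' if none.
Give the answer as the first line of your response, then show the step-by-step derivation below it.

5,1,6,8

step 1: dequeue 7; queue=[0,3,5]; order=7
step 2: dequeue 0; queue=[3,5,1,6,8]; order=7,0
step 3: dequeue 3; queue=[5,1,6,8]; order=7,0,3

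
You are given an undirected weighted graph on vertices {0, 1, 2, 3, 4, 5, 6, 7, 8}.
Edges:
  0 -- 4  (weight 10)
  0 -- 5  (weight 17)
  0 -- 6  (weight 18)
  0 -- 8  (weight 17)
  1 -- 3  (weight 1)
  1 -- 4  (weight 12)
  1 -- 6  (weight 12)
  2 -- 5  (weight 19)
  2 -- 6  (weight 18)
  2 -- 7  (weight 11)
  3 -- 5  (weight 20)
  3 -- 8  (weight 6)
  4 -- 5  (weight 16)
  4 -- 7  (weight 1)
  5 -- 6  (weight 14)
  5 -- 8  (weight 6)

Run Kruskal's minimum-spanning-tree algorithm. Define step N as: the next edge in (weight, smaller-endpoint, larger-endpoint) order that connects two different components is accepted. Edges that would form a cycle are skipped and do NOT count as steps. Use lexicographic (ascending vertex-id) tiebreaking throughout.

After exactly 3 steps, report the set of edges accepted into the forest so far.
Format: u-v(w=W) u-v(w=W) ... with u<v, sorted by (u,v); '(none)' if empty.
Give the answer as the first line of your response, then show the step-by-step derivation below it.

1-3(w=1) 3-8(w=6) 4-7(w=1)

step 1: add edge 1-3 (w=1); MST = {1-3(w=1)}
step 2: add edge 4-7 (w=1); MST = {1-3(w=1) 4-7(w=1)}
step 3: add edge 3-8 (w=6); MST = {1-3(w=1) 3-8(w=6) 4-7(w=1)}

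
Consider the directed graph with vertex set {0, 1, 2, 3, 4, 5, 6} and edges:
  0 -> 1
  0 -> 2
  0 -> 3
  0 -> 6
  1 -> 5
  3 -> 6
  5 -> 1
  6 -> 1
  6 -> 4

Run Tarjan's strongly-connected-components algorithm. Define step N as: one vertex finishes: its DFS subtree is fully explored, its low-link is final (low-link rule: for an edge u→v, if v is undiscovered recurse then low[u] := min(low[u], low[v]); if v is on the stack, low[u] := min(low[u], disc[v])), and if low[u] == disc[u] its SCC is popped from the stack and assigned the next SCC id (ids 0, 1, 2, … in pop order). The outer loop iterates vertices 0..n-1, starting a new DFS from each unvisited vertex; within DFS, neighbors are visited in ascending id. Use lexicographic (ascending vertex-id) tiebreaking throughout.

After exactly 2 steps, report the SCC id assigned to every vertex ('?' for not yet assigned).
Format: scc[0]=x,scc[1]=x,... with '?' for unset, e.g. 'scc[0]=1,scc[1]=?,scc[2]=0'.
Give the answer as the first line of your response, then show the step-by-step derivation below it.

scc[0]=?,scc[1]=0,scc[2]=?,scc[3]=?,scc[4]=?,scc[5]=0,scc[6]=?

step 1: low=(low[0]=0,low[1]=1,low[2]=?,low[3]=?,low[4]=?,low[5]=1,low[6]=?); scc=(scc[0]=?,scc[1]=?,scc[2]=?,scc[3]=?,scc[4]=?,scc[5]=?,scc[6]=?)
step 2: low=(low[0]=0,low[1]=1,low[2]=?,low[3]=?,low[4]=?,low[5]=1,low[6]=?); scc=(scc[0]=?,scc[1]=0,scc[2]=?,scc[3]=?,scc[4]=?,scc[5]=0,scc[6]=?)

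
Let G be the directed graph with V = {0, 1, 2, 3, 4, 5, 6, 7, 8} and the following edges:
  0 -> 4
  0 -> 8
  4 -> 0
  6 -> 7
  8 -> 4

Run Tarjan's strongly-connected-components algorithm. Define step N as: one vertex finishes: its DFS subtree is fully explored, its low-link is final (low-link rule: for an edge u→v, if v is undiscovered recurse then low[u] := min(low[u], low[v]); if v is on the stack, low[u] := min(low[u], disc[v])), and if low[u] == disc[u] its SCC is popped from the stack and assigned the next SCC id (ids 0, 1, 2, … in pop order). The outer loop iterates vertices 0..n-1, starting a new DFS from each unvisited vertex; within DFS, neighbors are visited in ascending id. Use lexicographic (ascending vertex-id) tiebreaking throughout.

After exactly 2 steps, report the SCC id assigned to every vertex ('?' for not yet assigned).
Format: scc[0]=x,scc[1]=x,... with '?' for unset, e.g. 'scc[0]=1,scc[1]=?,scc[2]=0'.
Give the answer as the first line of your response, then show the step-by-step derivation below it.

scc[0]=?,scc[1]=?,scc[2]=?,scc[3]=?,scc[4]=?,scc[5]=?,scc[6]=?,scc[7]=?,scc[8]=?

step 1: low=(low[0]=0,low[1]=?,low[2]=?,low[3]=?,low[4]=0,low[5]=?,low[6]=?,low[7]=?,low[8]=?); scc=(scc[0]=?,scc[1]=?,scc[2]=?,scc[3]=?,scc[4]=?,scc[5]=?,scc[6]=?,scc[7]=?,scc[8]=?)
step 2: low=(low[0]=0,low[1]=?,low[2]=?,low[3]=?,low[4]=0,low[5]=?,low[6]=?,low[7]=?,low[8]=1); scc=(scc[0]=?,scc[1]=?,scc[2]=?,scc[3]=?,scc[4]=?,scc[5]=?,scc[6]=?,scc[7]=?,scc[8]=?)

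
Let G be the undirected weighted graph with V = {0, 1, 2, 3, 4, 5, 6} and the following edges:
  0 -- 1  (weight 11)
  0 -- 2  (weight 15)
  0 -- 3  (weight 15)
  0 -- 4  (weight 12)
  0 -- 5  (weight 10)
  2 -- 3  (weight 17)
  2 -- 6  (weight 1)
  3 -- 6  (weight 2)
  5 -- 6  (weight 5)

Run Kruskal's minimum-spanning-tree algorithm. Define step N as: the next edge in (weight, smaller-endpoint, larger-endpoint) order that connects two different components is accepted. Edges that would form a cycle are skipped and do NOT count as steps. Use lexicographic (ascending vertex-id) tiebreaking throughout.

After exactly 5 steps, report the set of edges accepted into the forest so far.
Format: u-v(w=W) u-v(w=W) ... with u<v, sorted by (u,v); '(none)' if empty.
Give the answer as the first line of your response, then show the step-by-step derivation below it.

0-1(w=11) 0-5(w=10) 2-6(w=1) 3-6(w=2) 5-6(w=5)

step 1: add edge 2-6 (w=1); MST = {2-6(w=1)}
step 2: add edge 3-6 (w=2); MST = {2-6(w=1) 3-6(w=2)}
step 3: add edge 5-6 (w=5); MST = {2-6(w=1) 3-6(w=2) 5-6(w=5)}
step 4: add edge 0-5 (w=10); MST = {0-5(w=10) 2-6(w=1) 3-6(w=2) 5-6(w=5)}
step 5: add edge 0-1 (w=11); MST = {0-1(w=11) 0-5(w=10) 2-6(w=1) 3-6(w=2) 5-6(w=5)}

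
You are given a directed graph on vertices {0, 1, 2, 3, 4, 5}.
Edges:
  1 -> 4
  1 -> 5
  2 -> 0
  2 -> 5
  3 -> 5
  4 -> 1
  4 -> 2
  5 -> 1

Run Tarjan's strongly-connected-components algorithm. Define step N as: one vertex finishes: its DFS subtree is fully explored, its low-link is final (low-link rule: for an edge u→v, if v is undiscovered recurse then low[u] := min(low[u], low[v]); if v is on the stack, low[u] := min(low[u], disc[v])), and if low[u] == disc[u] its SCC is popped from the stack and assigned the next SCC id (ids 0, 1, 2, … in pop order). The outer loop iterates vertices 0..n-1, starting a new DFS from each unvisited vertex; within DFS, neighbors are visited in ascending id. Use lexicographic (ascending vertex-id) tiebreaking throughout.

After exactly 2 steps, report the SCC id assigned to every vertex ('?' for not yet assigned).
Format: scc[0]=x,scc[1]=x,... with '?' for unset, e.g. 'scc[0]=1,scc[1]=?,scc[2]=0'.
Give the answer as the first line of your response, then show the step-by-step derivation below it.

scc[0]=0,scc[1]=?,scc[2]=?,scc[3]=?,scc[4]=?,scc[5]=?

step 1: low=(low[0]=0,low[1]=?,low[2]=?,low[3]=?,low[4]=?,low[5]=?); scc=(scc[0]=0,scc[1]=?,scc[2]=?,scc[3]=?,scc[4]=?,scc[5]=?)
step 2: low=(low[0]=0,low[1]=1,low[2]=3,low[3]=?,low[4]=1,low[5]=1); scc=(scc[0]=0,scc[1]=?,scc[2]=?,scc[3]=?,scc[4]=?,scc[5]=?)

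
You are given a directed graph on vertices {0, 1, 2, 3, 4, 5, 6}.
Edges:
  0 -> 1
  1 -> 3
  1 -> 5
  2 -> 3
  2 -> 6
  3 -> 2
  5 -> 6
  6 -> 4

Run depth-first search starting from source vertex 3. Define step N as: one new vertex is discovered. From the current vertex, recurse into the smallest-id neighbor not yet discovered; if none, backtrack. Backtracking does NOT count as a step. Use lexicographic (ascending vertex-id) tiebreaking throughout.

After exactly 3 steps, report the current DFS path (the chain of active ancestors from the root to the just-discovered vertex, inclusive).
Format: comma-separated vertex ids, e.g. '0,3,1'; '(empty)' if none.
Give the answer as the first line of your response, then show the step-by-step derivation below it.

3,2,6

step 1: discover 3; path=3; order=3
step 2: discover 2; path=3>2; order=3,2
step 3: discover 6; path=3>2>6; order=3,2,6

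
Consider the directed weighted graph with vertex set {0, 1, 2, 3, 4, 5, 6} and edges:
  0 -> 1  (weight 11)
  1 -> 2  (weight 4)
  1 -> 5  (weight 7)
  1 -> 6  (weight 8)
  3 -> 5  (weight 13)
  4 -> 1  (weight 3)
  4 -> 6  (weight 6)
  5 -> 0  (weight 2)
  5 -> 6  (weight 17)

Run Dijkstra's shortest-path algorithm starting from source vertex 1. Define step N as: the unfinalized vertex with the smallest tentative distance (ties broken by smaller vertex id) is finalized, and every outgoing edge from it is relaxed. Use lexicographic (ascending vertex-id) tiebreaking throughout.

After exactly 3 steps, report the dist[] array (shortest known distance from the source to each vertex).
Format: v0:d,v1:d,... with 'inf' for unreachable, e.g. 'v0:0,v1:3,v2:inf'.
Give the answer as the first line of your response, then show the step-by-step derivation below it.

v0:9,v1:0,v2:4,v3:inf,v4:inf,v5:7,v6:8

step 1: dist = v0:inf,v1:0,v2:4,v3:inf,v4:inf,v5:7,v6:8
step 2: dist = v0:inf,v1:0,v2:4,v3:inf,v4:inf,v5:7,v6:8
step 3: dist = v0:9,v1:0,v2:4,v3:inf,v4:inf,v5:7,v6:8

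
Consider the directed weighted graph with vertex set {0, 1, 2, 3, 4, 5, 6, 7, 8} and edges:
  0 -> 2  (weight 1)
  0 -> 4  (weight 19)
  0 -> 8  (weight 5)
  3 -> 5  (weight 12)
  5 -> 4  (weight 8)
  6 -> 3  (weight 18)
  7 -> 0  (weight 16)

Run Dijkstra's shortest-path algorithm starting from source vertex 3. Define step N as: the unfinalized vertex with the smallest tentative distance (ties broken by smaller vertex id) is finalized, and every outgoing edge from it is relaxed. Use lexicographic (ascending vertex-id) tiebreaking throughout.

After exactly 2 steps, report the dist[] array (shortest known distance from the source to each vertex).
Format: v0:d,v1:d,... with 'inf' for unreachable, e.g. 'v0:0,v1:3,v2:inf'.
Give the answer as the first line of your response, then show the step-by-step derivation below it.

v0:inf,v1:inf,v2:inf,v3:0,v4:20,v5:12,v6:inf,v7:inf,v8:inf

step 1: dist = v0:inf,v1:inf,v2:inf,v3:0,v4:inf,v5:12,v6:inf,v7:inf,v8:inf
step 2: dist = v0:inf,v1:inf,v2:inf,v3:0,v4:20,v5:12,v6:inf,v7:inf,v8:inf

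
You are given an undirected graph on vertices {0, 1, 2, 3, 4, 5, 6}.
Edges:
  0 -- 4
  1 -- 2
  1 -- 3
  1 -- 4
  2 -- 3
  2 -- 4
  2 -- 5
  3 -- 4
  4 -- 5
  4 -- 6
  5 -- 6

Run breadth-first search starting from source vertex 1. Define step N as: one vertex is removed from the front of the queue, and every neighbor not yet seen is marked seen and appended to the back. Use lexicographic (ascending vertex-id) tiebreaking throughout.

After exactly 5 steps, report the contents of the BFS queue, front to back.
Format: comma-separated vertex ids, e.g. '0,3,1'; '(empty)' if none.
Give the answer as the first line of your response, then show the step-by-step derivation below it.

0,6

step 1: dequeue 1; queue=[2,3,4]; order=1
step 2: dequeue 2; queue=[3,4,5]; order=1,2
step 3: dequeue 3; queue=[4,5]; order=1,2,3
step 4: dequeue 4; queue=[5,0,6]; order=1,2,3,4
step 5: dequeue 5; queue=[0,6]; order=1,2,3,4,5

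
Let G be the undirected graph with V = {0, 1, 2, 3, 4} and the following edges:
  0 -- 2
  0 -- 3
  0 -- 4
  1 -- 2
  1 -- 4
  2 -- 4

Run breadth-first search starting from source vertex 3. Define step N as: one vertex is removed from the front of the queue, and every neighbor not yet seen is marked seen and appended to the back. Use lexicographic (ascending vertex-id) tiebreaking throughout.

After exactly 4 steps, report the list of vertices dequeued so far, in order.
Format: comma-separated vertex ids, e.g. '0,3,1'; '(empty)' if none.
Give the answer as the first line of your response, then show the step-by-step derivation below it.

3,0,2,4

step 1: dequeue 3; queue=[0]; order=3
step 2: dequeue 0; queue=[2,4]; order=3,0
step 3: dequeue 2; queue=[4,1]; order=3,0,2
step 4: dequeue 4; queue=[1]; order=3,0,2,4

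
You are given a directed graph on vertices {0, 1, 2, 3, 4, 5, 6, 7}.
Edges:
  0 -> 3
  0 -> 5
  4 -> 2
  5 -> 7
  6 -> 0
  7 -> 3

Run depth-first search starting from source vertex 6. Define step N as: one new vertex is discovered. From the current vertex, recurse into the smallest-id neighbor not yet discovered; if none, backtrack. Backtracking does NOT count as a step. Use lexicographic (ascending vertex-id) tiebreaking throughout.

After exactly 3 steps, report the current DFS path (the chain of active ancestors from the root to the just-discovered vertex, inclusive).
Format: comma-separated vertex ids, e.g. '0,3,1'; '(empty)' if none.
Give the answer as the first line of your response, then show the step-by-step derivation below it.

6,0,3

step 1: discover 6; path=6; order=6
step 2: discover 0; path=6>0; order=6,0
step 3: discover 3; path=6>0>3; order=6,0,3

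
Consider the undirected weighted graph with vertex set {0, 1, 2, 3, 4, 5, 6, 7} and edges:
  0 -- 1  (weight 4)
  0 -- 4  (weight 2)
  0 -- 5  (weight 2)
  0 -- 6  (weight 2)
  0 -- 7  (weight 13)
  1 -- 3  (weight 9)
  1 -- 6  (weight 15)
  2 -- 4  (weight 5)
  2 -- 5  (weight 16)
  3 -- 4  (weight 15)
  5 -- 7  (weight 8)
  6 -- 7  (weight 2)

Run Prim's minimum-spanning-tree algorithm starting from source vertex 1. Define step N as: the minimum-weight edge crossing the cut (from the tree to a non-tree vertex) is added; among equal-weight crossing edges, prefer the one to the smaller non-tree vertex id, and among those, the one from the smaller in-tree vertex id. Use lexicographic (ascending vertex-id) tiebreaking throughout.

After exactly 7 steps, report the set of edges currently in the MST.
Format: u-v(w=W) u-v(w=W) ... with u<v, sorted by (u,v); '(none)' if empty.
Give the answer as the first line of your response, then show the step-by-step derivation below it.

0-1(w=4) 0-4(w=2) 0-5(w=2) 0-6(w=2) 1-3(w=9) 2-4(w=5) 6-7(w=2)

step 1: add edge 0-1 (w=4); MST = {0-1(w=4)}
step 2: add edge 0-4 (w=2); MST = {0-1(w=4) 0-4(w=2)}
step 3: add edge 0-5 (w=2); MST = {0-1(w=4) 0-4(w=2) 0-5(w=2)}
step 4: add edge 0-6 (w=2); MST = {0-1(w=4) 0-4(w=2) 0-5(w=2) 0-6(w=2)}
step 5: add edge 6-7 (w=2); MST = {0-1(w=4) 0-4(w=2) 0-5(w=2) 0-6(w=2) 6-7(w=2)}
step 6: add edge 2-4 (w=5); MST = {0-1(w=4) 0-4(w=2) 0-5(w=2) 0-6(w=2) 2-4(w=5) 6-7(w=2)}
step 7: add edge 1-3 (w=9); MST = {0-1(w=4) 0-4(w=2) 0-5(w=2) 0-6(w=2) 1-3(w=9) 2-4(w=5) 6-7(w=2)}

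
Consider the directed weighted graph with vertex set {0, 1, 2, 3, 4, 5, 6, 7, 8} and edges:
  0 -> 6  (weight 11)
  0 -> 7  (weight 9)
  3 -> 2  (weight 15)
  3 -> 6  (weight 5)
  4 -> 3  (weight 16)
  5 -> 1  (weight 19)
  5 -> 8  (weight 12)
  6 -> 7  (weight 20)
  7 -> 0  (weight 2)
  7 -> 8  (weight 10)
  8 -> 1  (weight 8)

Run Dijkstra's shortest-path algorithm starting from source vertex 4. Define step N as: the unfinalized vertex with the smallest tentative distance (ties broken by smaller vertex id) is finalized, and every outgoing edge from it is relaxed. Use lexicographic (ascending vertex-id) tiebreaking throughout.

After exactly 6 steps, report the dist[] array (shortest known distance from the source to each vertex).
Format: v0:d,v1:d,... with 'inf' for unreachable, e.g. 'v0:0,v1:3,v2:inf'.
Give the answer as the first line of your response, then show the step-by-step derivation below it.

v0:43,v1:inf,v2:31,v3:16,v4:0,v5:inf,v6:21,v7:41,v8:51

step 1: dist = v0:inf,v1:inf,v2:inf,v3:16,v4:0,v5:inf,v6:inf,v7:inf,v8:inf
step 2: dist = v0:inf,v1:inf,v2:31,v3:16,v4:0,v5:inf,v6:21,v7:inf,v8:inf
step 3: dist = v0:inf,v1:inf,v2:31,v3:16,v4:0,v5:inf,v6:21,v7:41,v8:inf
step 4: dist = v0:inf,v1:inf,v2:31,v3:16,v4:0,v5:inf,v6:21,v7:41,v8:inf
step 5: dist = v0:43,v1:inf,v2:31,v3:16,v4:0,v5:inf,v6:21,v7:41,v8:51
step 6: dist = v0:43,v1:inf,v2:31,v3:16,v4:0,v5:inf,v6:21,v7:41,v8:51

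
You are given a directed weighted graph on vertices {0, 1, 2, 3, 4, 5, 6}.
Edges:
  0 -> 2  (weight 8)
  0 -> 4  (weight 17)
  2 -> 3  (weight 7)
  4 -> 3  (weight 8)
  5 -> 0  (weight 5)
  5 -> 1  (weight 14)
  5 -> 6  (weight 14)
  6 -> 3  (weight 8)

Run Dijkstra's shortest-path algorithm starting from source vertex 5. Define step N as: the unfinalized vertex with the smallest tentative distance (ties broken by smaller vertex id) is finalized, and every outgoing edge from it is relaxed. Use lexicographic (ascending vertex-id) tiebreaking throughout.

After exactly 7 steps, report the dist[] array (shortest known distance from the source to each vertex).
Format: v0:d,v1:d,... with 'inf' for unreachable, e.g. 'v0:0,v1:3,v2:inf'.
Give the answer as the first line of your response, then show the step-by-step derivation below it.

v0:5,v1:14,v2:13,v3:20,v4:22,v5:0,v6:14

step 1: dist = v0:5,v1:14,v2:inf,v3:inf,v4:inf,v5:0,v6:14
step 2: dist = v0:5,v1:14,v2:13,v3:inf,v4:22,v5:0,v6:14
step 3: dist = v0:5,v1:14,v2:13,v3:20,v4:22,v5:0,v6:14
step 4: dist = v0:5,v1:14,v2:13,v3:20,v4:22,v5:0,v6:14
step 5: dist = v0:5,v1:14,v2:13,v3:20,v4:22,v5:0,v6:14
step 6: dist = v0:5,v1:14,v2:13,v3:20,v4:22,v5:0,v6:14
step 7: dist = v0:5,v1:14,v2:13,v3:20,v4:22,v5:0,v6:14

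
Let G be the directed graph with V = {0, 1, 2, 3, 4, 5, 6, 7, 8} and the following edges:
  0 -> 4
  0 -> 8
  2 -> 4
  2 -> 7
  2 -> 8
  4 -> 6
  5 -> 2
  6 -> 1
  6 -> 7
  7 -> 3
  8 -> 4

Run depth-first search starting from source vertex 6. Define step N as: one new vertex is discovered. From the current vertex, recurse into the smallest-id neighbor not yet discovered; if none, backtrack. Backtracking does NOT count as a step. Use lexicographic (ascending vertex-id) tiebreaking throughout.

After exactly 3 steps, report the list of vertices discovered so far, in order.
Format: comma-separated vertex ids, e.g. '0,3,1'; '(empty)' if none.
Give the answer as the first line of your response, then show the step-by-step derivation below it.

6,1,7

step 1: discover 6; path=6; order=6
step 2: discover 1; path=6>1; order=6,1
step 3: discover 7; path=6>7; order=6,1,7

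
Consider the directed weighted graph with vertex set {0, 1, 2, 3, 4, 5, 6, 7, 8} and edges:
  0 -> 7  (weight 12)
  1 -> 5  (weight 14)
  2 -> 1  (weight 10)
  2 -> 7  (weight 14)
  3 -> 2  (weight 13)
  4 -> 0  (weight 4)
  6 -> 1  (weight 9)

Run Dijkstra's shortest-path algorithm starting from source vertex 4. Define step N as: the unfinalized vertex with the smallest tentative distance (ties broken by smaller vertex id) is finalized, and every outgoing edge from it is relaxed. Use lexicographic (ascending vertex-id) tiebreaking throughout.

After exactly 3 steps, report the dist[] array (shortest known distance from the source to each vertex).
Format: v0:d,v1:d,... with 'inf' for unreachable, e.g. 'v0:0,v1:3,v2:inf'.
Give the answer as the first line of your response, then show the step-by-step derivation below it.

v0:4,v1:inf,v2:inf,v3:inf,v4:0,v5:inf,v6:inf,v7:16,v8:inf

step 1: dist = v0:4,v1:inf,v2:inf,v3:inf,v4:0,v5:inf,v6:inf,v7:inf,v8:inf
step 2: dist = v0:4,v1:inf,v2:inf,v3:inf,v4:0,v5:inf,v6:inf,v7:16,v8:inf
step 3: dist = v0:4,v1:inf,v2:inf,v3:inf,v4:0,v5:inf,v6:inf,v7:16,v8:inf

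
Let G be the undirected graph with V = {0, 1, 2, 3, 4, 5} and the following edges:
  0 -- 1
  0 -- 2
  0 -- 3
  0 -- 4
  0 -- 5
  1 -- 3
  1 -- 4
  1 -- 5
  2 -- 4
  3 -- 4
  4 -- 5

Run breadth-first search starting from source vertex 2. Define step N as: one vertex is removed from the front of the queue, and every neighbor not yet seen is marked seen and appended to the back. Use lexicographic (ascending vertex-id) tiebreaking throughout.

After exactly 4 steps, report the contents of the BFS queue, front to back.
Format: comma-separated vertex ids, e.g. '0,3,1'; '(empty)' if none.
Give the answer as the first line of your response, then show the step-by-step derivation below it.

3,5

step 1: dequeue 2; queue=[0,4]; order=2
step 2: dequeue 0; queue=[4,1,3,5]; order=2,0
step 3: dequeue 4; queue=[1,3,5]; order=2,0,4
step 4: dequeue 1; queue=[3,5]; order=2,0,4,1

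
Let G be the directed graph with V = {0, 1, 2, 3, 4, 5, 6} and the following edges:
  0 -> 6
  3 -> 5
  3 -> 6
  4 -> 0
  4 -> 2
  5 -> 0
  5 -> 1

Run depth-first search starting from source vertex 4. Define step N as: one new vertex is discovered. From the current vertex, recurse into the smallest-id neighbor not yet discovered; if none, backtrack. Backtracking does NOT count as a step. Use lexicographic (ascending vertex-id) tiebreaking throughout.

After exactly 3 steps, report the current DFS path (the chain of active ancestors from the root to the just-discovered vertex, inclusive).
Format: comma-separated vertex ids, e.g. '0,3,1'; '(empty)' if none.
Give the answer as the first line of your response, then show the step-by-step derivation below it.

4,0,6

step 1: discover 4; path=4; order=4
step 2: discover 0; path=4>0; order=4,0
step 3: discover 6; path=4>0>6; order=4,0,6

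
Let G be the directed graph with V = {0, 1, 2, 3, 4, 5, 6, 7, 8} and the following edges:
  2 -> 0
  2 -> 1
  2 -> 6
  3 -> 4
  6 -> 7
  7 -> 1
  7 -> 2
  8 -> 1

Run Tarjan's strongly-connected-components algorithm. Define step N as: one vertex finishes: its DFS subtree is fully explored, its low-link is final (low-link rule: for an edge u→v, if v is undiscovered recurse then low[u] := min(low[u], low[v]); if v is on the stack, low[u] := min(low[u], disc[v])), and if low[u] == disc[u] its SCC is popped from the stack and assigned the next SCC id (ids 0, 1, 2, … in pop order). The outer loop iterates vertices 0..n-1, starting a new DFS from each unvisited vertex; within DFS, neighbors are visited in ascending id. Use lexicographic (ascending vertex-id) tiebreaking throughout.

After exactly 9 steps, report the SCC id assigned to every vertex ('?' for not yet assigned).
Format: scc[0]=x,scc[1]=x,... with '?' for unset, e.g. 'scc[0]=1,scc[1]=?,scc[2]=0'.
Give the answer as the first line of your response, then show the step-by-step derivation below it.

scc[0]=0,scc[1]=1,scc[2]=2,scc[3]=4,scc[4]=3,scc[5]=5,scc[6]=2,scc[7]=2,scc[8]=6

step 1: low=(low[0]=0,low[1]=?,low[2]=?,low[3]=?,low[4]=?,low[5]=?,low[6]=?,low[7]=?,low[8]=?); scc=(scc[0]=0,scc[1]=?,scc[2]=?,scc[3]=?,scc[4]=?,scc[5]=?,scc[6]=?,scc[7]=?,scc[8]=?)
step 2: low=(low[0]=0,low[1]=1,low[2]=?,low[3]=?,low[4]=?,low[5]=?,low[6]=?,low[7]=?,low[8]=?); scc=(scc[0]=0,scc[1]=1,scc[2]=?,scc[3]=?,scc[4]=?,scc[5]=?,scc[6]=?,scc[7]=?,scc[8]=?)
step 3: low=(low[0]=0,low[1]=1,low[2]=2,low[3]=?,low[4]=?,low[5]=?,low[6]=3,low[7]=2,low[8]=?); scc=(scc[0]=0,scc[1]=1,scc[2]=?,scc[3]=?,scc[4]=?,scc[5]=?,scc[6]=?,scc[7]=?,scc[8]=?)
step 4: low=(low[0]=0,low[1]=1,low[2]=2,low[3]=?,low[4]=?,low[5]=?,low[6]=2,low[7]=2,low[8]=?); scc=(scc[0]=0,scc[1]=1,scc[2]=?,scc[3]=?,scc[4]=?,scc[5]=?,scc[6]=?,scc[7]=?,scc[8]=?)
step 5: low=(low[0]=0,low[1]=1,low[2]=2,low[3]=?,low[4]=?,low[5]=?,low[6]=2,low[7]=2,low[8]=?); scc=(scc[0]=0,scc[1]=1,scc[2]=2,scc[3]=?,scc[4]=?,scc[5]=?,scc[6]=2,scc[7]=2,scc[8]=?)
step 6: low=(low[0]=0,low[1]=1,low[2]=2,low[3]=5,low[4]=6,low[5]=?,low[6]=2,low[7]=2,low[8]=?); scc=(scc[0]=0,scc[1]=1,scc[2]=2,scc[3]=?,scc[4]=3,scc[5]=?,scc[6]=2,scc[7]=2,scc[8]=?)
step 7: low=(low[0]=0,low[1]=1,low[2]=2,low[3]=5,low[4]=6,low[5]=?,low[6]=2,low[7]=2,low[8]=?); scc=(scc[0]=0,scc[1]=1,scc[2]=2,scc[3]=4,scc[4]=3,scc[5]=?,scc[6]=2,scc[7]=2,scc[8]=?)
step 8: low=(low[0]=0,low[1]=1,low[2]=2,low[3]=5,low[4]=6,low[5]=7,low[6]=2,low[7]=2,low[8]=?); scc=(scc[0]=0,scc[1]=1,scc[2]=2,scc[3]=4,scc[4]=3,scc[5]=5,scc[6]=2,scc[7]=2,scc[8]=?)
step 9: low=(low[0]=0,low[1]=1,low[2]=2,low[3]=5,low[4]=6,low[5]=7,low[6]=2,low[7]=2,low[8]=8); scc=(scc[0]=0,scc[1]=1,scc[2]=2,scc[3]=4,scc[4]=3,scc[5]=5,scc[6]=2,scc[7]=2,scc[8]=6)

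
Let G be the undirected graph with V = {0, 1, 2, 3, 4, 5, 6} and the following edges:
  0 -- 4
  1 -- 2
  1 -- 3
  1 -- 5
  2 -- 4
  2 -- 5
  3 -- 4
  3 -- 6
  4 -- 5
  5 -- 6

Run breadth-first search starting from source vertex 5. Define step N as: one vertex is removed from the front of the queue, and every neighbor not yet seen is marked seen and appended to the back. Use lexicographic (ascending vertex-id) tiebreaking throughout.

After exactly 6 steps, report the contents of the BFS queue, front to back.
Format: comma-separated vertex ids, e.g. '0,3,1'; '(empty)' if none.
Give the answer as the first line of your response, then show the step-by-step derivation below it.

0

step 1: dequeue 5; queue=[1,2,4,6]; order=5
step 2: dequeue 1; queue=[2,4,6,3]; order=5,1
step 3: dequeue 2; queue=[4,6,3]; order=5,1,2
step 4: dequeue 4; queue=[6,3,0]; order=5,1,2,4
step 5: dequeue 6; queue=[3,0]; order=5,1,2,4,6
step 6: dequeue 3; queue=[0]; order=5,1,2,4,6,3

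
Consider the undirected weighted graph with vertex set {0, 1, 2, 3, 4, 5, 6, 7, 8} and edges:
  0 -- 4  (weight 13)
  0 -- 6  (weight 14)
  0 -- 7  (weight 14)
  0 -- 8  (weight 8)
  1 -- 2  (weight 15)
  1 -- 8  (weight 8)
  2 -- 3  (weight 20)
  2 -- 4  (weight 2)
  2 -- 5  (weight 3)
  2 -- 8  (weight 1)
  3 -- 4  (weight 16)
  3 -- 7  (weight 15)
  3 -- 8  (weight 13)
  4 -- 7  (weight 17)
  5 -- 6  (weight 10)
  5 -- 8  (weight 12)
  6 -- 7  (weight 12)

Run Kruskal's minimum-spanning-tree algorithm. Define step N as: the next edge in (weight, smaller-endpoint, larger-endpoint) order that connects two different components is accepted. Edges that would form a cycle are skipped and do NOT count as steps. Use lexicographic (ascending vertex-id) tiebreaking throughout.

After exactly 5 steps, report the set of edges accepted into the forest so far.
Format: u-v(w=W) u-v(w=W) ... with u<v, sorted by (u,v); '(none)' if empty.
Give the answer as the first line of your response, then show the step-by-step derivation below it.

0-8(w=8) 1-8(w=8) 2-4(w=2) 2-5(w=3) 2-8(w=1)

step 1: add edge 2-8 (w=1); MST = {2-8(w=1)}
step 2: add edge 2-4 (w=2); MST = {2-4(w=2) 2-8(w=1)}
step 3: add edge 2-5 (w=3); MST = {2-4(w=2) 2-5(w=3) 2-8(w=1)}
step 4: add edge 0-8 (w=8); MST = {0-8(w=8) 2-4(w=2) 2-5(w=3) 2-8(w=1)}
step 5: add edge 1-8 (w=8); MST = {0-8(w=8) 1-8(w=8) 2-4(w=2) 2-5(w=3) 2-8(w=1)}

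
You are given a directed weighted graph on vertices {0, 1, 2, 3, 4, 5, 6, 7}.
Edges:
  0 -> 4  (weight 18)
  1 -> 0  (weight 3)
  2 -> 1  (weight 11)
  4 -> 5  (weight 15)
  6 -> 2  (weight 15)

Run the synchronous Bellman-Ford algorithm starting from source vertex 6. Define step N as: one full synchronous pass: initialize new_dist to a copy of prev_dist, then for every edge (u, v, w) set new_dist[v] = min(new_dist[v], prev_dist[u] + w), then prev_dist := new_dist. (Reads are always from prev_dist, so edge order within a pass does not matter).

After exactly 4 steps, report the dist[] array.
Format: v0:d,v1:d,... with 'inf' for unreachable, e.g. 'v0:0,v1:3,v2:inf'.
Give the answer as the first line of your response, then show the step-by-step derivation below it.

v0:29,v1:26,v2:15,v3:inf,v4:47,v5:inf,v6:0,v7:inf

step 1: dist = v0:inf,v1:inf,v2:15,v3:inf,v4:inf,v5:inf,v6:0,v7:inf
step 2: dist = v0:inf,v1:26,v2:15,v3:inf,v4:inf,v5:inf,v6:0,v7:inf
step 3: dist = v0:29,v1:26,v2:15,v3:inf,v4:inf,v5:inf,v6:0,v7:inf
step 4: dist = v0:29,v1:26,v2:15,v3:inf,v4:47,v5:inf,v6:0,v7:inf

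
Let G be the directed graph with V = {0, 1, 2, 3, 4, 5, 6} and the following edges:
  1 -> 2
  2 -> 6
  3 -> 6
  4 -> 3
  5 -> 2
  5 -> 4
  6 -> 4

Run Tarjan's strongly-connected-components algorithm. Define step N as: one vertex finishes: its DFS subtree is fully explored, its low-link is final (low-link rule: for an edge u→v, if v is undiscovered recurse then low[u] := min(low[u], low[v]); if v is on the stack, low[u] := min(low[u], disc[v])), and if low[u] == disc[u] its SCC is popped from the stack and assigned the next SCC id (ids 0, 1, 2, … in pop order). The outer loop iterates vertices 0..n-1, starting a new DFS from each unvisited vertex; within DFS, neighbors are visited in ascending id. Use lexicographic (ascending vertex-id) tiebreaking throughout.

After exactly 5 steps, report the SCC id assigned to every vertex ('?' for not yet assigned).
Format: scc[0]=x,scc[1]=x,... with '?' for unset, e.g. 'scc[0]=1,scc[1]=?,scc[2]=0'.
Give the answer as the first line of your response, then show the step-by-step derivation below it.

scc[0]=0,scc[1]=?,scc[2]=2,scc[3]=1,scc[4]=1,scc[5]=?,scc[6]=1

step 1: low=(low[0]=0,low[1]=?,low[2]=?,low[3]=?,low[4]=?,low[5]=?,low[6]=?); scc=(scc[0]=0,scc[1]=?,scc[2]=?,scc[3]=?,scc[4]=?,scc[5]=?,scc[6]=?)
step 2: low=(low[0]=0,low[1]=1,low[2]=2,low[3]=3,low[4]=4,low[5]=?,low[6]=3); scc=(scc[0]=0,scc[1]=?,scc[2]=?,scc[3]=?,scc[4]=?,scc[5]=?,scc[6]=?)
step 3: low=(low[0]=0,low[1]=1,low[2]=2,low[3]=3,low[4]=3,low[5]=?,low[6]=3); scc=(scc[0]=0,scc[1]=?,scc[2]=?,scc[3]=?,scc[4]=?,scc[5]=?,scc[6]=?)
step 4: low=(low[0]=0,low[1]=1,low[2]=2,low[3]=3,low[4]=3,low[5]=?,low[6]=3); scc=(scc[0]=0,scc[1]=?,scc[2]=?,scc[3]=1,scc[4]=1,scc[5]=?,scc[6]=1)
step 5: low=(low[0]=0,low[1]=1,low[2]=2,low[3]=3,low[4]=3,low[5]=?,low[6]=3); scc=(scc[0]=0,scc[1]=?,scc[2]=2,scc[3]=1,scc[4]=1,scc[5]=?,scc[6]=1)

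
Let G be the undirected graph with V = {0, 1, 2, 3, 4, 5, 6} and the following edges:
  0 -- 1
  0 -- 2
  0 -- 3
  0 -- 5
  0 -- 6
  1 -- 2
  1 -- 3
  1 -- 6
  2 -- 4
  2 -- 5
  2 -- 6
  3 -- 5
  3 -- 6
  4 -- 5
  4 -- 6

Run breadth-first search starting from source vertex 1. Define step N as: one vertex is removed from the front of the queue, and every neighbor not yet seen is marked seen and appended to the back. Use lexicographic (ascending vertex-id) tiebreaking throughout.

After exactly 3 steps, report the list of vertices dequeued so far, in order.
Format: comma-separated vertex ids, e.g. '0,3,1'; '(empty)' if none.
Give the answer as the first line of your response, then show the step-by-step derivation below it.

1,0,2

step 1: dequeue 1; queue=[0,2,3,6]; order=1
step 2: dequeue 0; queue=[2,3,6,5]; order=1,0
step 3: dequeue 2; queue=[3,6,5,4]; order=1,0,2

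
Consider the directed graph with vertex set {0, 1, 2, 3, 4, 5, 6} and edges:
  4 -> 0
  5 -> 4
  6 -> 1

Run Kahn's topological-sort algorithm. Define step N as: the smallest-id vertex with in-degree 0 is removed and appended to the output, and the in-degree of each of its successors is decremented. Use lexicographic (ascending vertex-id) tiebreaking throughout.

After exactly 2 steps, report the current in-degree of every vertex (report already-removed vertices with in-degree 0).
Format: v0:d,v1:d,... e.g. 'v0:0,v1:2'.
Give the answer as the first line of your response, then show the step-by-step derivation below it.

v0:1,v1:1,v2:0,v3:0,v4:1,v5:0,v6:0

step 1: output 2; order=[2]; indeg=(1,1,0,0,1,0,0)
step 2: output 3; order=[2,3]; indeg=(1,1,0,0,1,0,0)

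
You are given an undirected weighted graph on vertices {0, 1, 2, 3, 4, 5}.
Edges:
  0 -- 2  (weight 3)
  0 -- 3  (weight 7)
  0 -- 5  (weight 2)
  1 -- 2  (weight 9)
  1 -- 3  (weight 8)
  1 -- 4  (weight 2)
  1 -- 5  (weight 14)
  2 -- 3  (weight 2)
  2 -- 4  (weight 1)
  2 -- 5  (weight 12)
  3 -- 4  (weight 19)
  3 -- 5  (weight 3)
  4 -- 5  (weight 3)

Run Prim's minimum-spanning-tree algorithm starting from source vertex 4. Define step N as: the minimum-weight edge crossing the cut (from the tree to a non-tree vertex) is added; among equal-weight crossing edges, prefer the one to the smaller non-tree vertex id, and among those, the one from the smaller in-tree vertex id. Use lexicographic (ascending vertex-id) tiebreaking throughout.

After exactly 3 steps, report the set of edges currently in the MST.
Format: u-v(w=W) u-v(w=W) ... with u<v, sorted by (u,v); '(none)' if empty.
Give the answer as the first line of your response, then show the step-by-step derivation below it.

1-4(w=2) 2-3(w=2) 2-4(w=1)

step 1: add edge 2-4 (w=1); MST = {2-4(w=1)}
step 2: add edge 1-4 (w=2); MST = {1-4(w=2) 2-4(w=1)}
step 3: add edge 2-3 (w=2); MST = {1-4(w=2) 2-3(w=2) 2-4(w=1)}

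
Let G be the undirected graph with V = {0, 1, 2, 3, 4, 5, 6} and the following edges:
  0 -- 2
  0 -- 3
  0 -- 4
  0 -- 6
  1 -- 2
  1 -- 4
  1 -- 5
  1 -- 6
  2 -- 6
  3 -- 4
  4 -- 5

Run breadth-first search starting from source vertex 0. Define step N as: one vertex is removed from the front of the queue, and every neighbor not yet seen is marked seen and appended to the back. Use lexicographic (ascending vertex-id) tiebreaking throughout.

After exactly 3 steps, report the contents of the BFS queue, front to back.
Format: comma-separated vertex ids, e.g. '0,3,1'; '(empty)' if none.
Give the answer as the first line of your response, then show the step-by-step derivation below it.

4,6,1

step 1: dequeue 0; queue=[2,3,4,6]; order=0
step 2: dequeue 2; queue=[3,4,6,1]; order=0,2
step 3: dequeue 3; queue=[4,6,1]; order=0,2,3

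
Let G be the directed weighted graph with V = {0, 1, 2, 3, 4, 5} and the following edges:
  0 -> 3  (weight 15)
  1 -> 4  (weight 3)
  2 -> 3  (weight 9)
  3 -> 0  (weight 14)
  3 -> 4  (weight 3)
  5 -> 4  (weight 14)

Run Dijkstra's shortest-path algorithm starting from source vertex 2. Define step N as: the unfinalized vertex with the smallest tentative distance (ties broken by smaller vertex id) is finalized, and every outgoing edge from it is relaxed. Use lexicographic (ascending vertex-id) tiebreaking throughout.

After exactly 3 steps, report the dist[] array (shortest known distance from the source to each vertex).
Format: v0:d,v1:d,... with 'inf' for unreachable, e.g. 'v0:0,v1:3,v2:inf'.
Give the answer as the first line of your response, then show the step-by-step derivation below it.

v0:23,v1:inf,v2:0,v3:9,v4:12,v5:inf

step 1: dist = v0:inf,v1:inf,v2:0,v3:9,v4:inf,v5:inf
step 2: dist = v0:23,v1:inf,v2:0,v3:9,v4:12,v5:inf
step 3: dist = v0:23,v1:inf,v2:0,v3:9,v4:12,v5:inf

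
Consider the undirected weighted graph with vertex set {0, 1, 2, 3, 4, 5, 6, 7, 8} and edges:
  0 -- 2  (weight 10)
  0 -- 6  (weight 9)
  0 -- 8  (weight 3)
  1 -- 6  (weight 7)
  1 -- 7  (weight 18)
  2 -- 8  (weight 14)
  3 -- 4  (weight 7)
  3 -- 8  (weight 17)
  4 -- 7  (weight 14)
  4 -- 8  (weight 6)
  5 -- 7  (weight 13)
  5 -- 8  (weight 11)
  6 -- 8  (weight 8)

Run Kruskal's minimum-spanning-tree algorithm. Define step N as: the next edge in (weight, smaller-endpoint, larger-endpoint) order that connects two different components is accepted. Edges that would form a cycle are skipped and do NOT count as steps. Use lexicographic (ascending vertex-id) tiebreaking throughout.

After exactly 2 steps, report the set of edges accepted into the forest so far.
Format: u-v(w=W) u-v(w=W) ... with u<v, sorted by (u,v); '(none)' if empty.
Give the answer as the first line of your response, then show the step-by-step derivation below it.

0-8(w=3) 4-8(w=6)

step 1: add edge 0-8 (w=3); MST = {0-8(w=3)}
step 2: add edge 4-8 (w=6); MST = {0-8(w=3) 4-8(w=6)}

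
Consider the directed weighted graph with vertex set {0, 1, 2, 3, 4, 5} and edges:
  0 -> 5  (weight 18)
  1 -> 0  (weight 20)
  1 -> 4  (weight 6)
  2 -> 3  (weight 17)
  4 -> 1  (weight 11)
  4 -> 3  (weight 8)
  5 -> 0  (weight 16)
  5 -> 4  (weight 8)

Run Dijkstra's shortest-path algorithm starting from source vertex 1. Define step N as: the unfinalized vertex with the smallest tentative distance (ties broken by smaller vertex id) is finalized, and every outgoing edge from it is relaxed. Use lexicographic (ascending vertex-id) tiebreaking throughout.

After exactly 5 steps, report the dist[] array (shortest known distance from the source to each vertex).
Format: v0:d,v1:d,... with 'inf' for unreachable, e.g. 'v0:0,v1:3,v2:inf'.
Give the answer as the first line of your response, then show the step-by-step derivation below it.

v0:20,v1:0,v2:inf,v3:14,v4:6,v5:38

step 1: dist = v0:20,v1:0,v2:inf,v3:inf,v4:6,v5:inf
step 2: dist = v0:20,v1:0,v2:inf,v3:14,v4:6,v5:inf
step 3: dist = v0:20,v1:0,v2:inf,v3:14,v4:6,v5:inf
step 4: dist = v0:20,v1:0,v2:inf,v3:14,v4:6,v5:38
step 5: dist = v0:20,v1:0,v2:inf,v3:14,v4:6,v5:38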